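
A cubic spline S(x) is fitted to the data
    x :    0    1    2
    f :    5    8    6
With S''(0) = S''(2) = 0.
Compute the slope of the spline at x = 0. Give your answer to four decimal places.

With σ_i denoting the second derivative at x_i, h_i = 1, 1, and Δ_i = (y_(i+1) − y_i)/h_i = 3, -2:
  1·σ_0 + 4·σ_1 + 1·σ_2 = 6(Δ_1 - Δ_0) = -30
Natural end conditions: σ_0 = σ_2 = 0.
Solving: σ_0 = 0, σ_1 = -15/2, σ_2 = 0.
On [0, 1], S'(x) = b_0 + 2c_0·x + 3d_0·x² with b_0 = Δ_0 - h_0(2σ_0 + σ_1)/6 = 17/4, c_0 = σ_0/2 = 0, d_0 = (σ_1 - σ_0)/(6h_0) = -5/4. So S'(0) = 17/4.

4.2500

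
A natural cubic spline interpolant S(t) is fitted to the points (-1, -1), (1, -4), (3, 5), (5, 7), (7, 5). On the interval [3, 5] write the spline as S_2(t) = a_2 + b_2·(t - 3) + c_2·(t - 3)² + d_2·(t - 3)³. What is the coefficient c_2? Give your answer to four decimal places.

Let m_i = S''(x_i). Step sizes h_i = 2, 2, 2, 2; slopes of the chords Δ_i = (y_(i+1) - y_i)/h_i = -3/2, 9/2, 1, -1.
  2·m_0 + 8·m_1 + 2·m_2 = 6(Δ_1 - Δ_0) = 36
  2·m_1 + 8·m_2 + 2·m_3 = 6(Δ_2 - Δ_1) = -21
  2·m_2 + 8·m_3 + 2·m_4 = 6(Δ_3 - Δ_2) = -12
Natural end conditions: m_0 = m_4 = 0.
Forward elimination and back-substitution give m_0 = 0, m_1 = 153/28, m_2 = -27/7, m_3 = -15/28, m_4 = 0.
On [3, 5], with S_2(t) = a_2 + b_2·(t - 3) + c_2·(t - 3)² + d_2·(t - 3)³: c_2 = m_2/2 = -27/14, d_2 = (m_3 - m_2)/(6h_2) = 31/112, b_2 = Δ_2 - h_2(2m_2 + m_3)/6 = 15/4.

-1.9286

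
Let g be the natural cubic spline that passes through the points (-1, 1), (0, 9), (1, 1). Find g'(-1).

Let M_i = g''(x_i). Step sizes h_i = 1, 1; slopes of the chords Δ_i = (y_(i+1) - y_i)/h_i = 8, -8.
  1·M_0 + 4·M_1 + 1·M_2 = 6(Δ_1 - Δ_0) = -96
Natural end conditions: M_0 = M_2 = 0.
Solving the tridiagonal system: M_0 = 0, M_1 = -24, M_2 = 0.
On [-1, 0], g'(t) = b_0 + 2c_0·(t + 1) + 3d_0·(t + 1)² with b_0 = Δ_0 - h_0(2M_0 + M_1)/6 = 12, c_0 = M_0/2 = 0, d_0 = (M_1 - M_0)/(6h_0) = -4. So g'(-1) = 12.

12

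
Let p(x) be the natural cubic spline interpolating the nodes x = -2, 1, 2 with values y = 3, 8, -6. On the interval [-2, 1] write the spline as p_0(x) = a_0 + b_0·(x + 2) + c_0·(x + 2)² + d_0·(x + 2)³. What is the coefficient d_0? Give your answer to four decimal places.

-0.6528

Put σ_i = p'' at the i-th knot. Here h = (3, 1) and Δ = (5/3, -14), so the interior equations h_(i-1)·σ_(i-1) + 2(h_(i-1)+h_i)·σ_i + h_i·σ_(i+1) = 6(Δ_i − Δ_(i-1)) read
  3·σ_0 + 8·σ_1 + 1·σ_2 = 6(Δ_1 - Δ_0) = -94
Natural end conditions: σ_0 = σ_2 = 0.
Forward elimination and back-substitution give σ_0 = 0, σ_1 = -47/4, σ_2 = 0.
On [-2, 1], with p_0(x) = a_0 + b_0·(x + 2) + c_0·(x + 2)² + d_0·(x + 2)³: c_0 = σ_0/2 = 0, d_0 = (σ_1 - σ_0)/(6h_0) = -47/72, b_0 = Δ_0 - h_0(2σ_0 + σ_1)/6 = 181/24.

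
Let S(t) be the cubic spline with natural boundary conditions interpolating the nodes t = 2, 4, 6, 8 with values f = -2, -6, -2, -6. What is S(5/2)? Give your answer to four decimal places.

-3.6250

Let m_i = S''(x_i). Step sizes h_i = 2, 2, 2; slopes of the chords Δ_i = (y_(i+1) - y_i)/h_i = -2, 2, -2.
  2·m_0 + 8·m_1 + 2·m_2 = 6(Δ_1 - Δ_0) = 24
  2·m_1 + 8·m_2 + 2·m_3 = 6(Δ_2 - Δ_1) = -24
Natural end conditions: m_0 = m_3 = 0.
Solving: m_0 = 0, m_1 = 4, m_2 = -4, m_3 = 0.
On [2, 4], S(t) = -2 - 10/3·(t - 2) + 0·(t - 2)² + 1/3·(t - 2)³.
With (t - 2) = 1/2: S(5/2) = -29/8.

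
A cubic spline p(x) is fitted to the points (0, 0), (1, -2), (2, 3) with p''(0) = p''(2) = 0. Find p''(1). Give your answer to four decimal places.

10.5000

Put M_i = p'' at the i-th knot. Here h = (1, 1) and Δ = (-2, 5), so the interior equations h_(i-1)·M_(i-1) + 2(h_(i-1)+h_i)·M_i + h_i·M_(i+1) = 6(Δ_i − Δ_(i-1)) read
  1·M_0 + 4·M_1 + 1·M_2 = 6(Δ_1 - Δ_0) = 42
Natural end conditions: M_0 = M_2 = 0.
Forward elimination and back-substitution give M_0 = 0, M_1 = 21/2, M_2 = 0.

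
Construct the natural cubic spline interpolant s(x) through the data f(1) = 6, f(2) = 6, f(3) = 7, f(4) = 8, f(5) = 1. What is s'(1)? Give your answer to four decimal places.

-0.1250

Write m_i for s''(x_i). With h_i = 1, 1, 1, 1 and divided differences Δ_i = 0, 1, 1, -7, the continuity of s' gives the tridiagonal system
  1·m_0 + 4·m_1 + 1·m_2 = 6(Δ_1 - Δ_0) = 6
  1·m_1 + 4·m_2 + 1·m_3 = 6(Δ_2 - Δ_1) = 0
  1·m_2 + 4·m_3 + 1·m_4 = 6(Δ_3 - Δ_2) = -48
Natural end conditions: m_0 = m_4 = 0.
Hence m_0 = 0, m_1 = 3/4, m_2 = 3, m_3 = -51/4, m_4 = 0.
On [1, 2], s'(x) = b_0 + 2c_0·(x - 1) + 3d_0·(x - 1)² with b_0 = Δ_0 - h_0(2m_0 + m_1)/6 = -1/8, c_0 = m_0/2 = 0, d_0 = (m_1 - m_0)/(6h_0) = 1/8. So s'(1) = -1/8.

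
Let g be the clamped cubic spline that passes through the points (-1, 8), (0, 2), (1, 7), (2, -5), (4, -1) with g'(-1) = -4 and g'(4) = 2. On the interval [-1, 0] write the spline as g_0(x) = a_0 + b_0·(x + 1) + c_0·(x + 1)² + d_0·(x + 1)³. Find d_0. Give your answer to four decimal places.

Put M_i = g'' at the i-th knot. Here h = (1, 1, 1, 2) and Δ = (-6, 5, -12, 2), so the interior equations h_(i-1)·M_(i-1) + 2(h_(i-1)+h_i)·M_i + h_i·M_(i+1) = 6(Δ_i − Δ_(i-1)) read
  1·M_0 + 4·M_1 + 1·M_2 = 6(Δ_1 - Δ_0) = 66
  1·M_1 + 4·M_2 + 1·M_3 = 6(Δ_2 - Δ_1) = -102
  1·M_2 + 6·M_3 + 2·M_4 = 6(Δ_3 - Δ_2) = 84
Clamped end conditions give two more equations: 2h_0·M_0 + h_0·M_1 = 6(Δ_0 - g'(-1)) = -12 and h_3·M_3 + 2h_3·M_4 = 6(g'(4) - Δ_3) = 0.
Forward elimination and back-substitution give M_0 = -900/41, M_1 = 1308/41, M_2 = -1626/41, M_3 = 1014/41, M_4 = -507/41.
On [-1, 0], with g_0(x) = a_0 + b_0·(x + 1) + c_0·(x + 1)² + d_0·(x + 1)³: c_0 = M_0/2 = -450/41, d_0 = (M_1 - M_0)/(6h_0) = 368/41, b_0 = Δ_0 - h_0(2M_0 + M_1)/6 = -4.

8.9756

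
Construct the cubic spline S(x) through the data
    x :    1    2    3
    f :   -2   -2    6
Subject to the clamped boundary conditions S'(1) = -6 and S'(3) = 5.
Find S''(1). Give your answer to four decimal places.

Let M_i = S''(x_i). Step sizes h_i = 1, 1; slopes of the chords Δ_i = (y_(i+1) - y_i)/h_i = 0, 8.
  1·M_0 + 4·M_1 + 1·M_2 = 6(Δ_1 - Δ_0) = 48
Clamped end conditions give two more equations: 2h_0·M_0 + h_0·M_1 = 6(Δ_0 - S'(1)) = 36 and h_1·M_1 + 2h_1·M_2 = 6(S'(3) - Δ_1) = -18.
Hence M_0 = 23/2, M_1 = 13, M_2 = -31/2.

11.5000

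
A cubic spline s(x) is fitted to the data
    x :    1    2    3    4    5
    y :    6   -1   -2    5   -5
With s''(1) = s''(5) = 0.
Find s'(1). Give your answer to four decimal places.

-7.7321

Write M_i for s''(x_i). With h_i = 1, 1, 1, 1 and divided differences Δ_i = -7, -1, 7, -10, the continuity of s' gives the tridiagonal system
  1·M_0 + 4·M_1 + 1·M_2 = 6(Δ_1 - Δ_0) = 36
  1·M_1 + 4·M_2 + 1·M_3 = 6(Δ_2 - Δ_1) = 48
  1·M_2 + 4·M_3 + 1·M_4 = 6(Δ_3 - Δ_2) = -102
Natural end conditions: M_0 = M_4 = 0.
Hence M_0 = 0, M_1 = 123/28, M_2 = 129/7, M_3 = -843/28, M_4 = 0.
On [1, 2], s'(x) = b_0 + 2c_0·(x - 1) + 3d_0·(x - 1)² with b_0 = Δ_0 - h_0(2M_0 + M_1)/6 = -433/56, c_0 = M_0/2 = 0, d_0 = (M_1 - M_0)/(6h_0) = 41/56. So s'(1) = -433/56.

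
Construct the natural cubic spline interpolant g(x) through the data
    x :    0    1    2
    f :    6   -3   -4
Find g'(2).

Write σ_i for g''(x_i). With h_i = 1, 1 and divided differences Δ_i = -9, -1, the continuity of g' gives the tridiagonal system
  1·σ_0 + 4·σ_1 + 1·σ_2 = 6(Δ_1 - Δ_0) = 48
Natural end conditions: σ_0 = σ_2 = 0.
Hence σ_0 = 0, σ_1 = 12, σ_2 = 0.
On [1, 2], g'(x) = b_1 + 2c_1·(x - 1) + 3d_1·(x - 1)² with b_1 = Δ_1 - h_1(2σ_1 + σ_2)/6 = -5, c_1 = σ_1/2 = 6, d_1 = (σ_2 - σ_1)/(6h_1) = -2. So g'(2) = 1.

1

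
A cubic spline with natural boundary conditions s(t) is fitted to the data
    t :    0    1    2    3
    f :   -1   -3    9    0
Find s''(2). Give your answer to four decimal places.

Write M_i for s''(x_i). With h_i = 1, 1, 1 and divided differences Δ_i = -2, 12, -9, the continuity of s' gives the tridiagonal system
  1·M_0 + 4·M_1 + 1·M_2 = 6(Δ_1 - Δ_0) = 84
  1·M_1 + 4·M_2 + 1·M_3 = 6(Δ_2 - Δ_1) = -126
Natural end conditions: M_0 = M_3 = 0.
Solving the tridiagonal system: M_0 = 0, M_1 = 154/5, M_2 = -196/5, M_3 = 0.

-39.2000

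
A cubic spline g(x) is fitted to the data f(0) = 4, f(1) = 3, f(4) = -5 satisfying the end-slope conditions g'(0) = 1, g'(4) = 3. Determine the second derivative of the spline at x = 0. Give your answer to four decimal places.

With M_i denoting the second derivative at x_i, h_i = 1, 3, and Δ_i = (y_(i+1) − y_i)/h_i = -1, -8/3:
  1·M_0 + 8·M_1 + 3·M_2 = 6(Δ_1 - Δ_0) = -10
Clamped end conditions give two more equations: 2h_0·M_0 + h_0·M_1 = 6(Δ_0 - g'(0)) = -12 and h_1·M_1 + 2h_1·M_2 = 6(g'(4) - Δ_1) = 34.
Solving the tridiagonal system: M_0 = -17/4, M_1 = -7/2, M_2 = 89/12.

-4.2500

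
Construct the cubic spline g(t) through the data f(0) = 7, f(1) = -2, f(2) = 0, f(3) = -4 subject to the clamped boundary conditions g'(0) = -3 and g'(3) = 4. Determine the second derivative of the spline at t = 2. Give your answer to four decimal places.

Put m_i = g'' at the i-th knot. Here h = (1, 1, 1) and Δ = (-9, 2, -4), so the interior equations h_(i-1)·m_(i-1) + 2(h_(i-1)+h_i)·m_i + h_i·m_(i+1) = 6(Δ_i − Δ_(i-1)) read
  1·m_0 + 4·m_1 + 1·m_2 = 6(Δ_1 - Δ_0) = 66
  1·m_1 + 4·m_2 + 1·m_3 = 6(Δ_2 - Δ_1) = -36
Clamped end conditions give two more equations: 2h_0·m_0 + h_0·m_1 = 6(Δ_0 - g'(0)) = -36 and h_2·m_2 + 2h_2·m_3 = 6(g'(3) - Δ_2) = 48.
Solving: m_0 = -506/15, m_1 = 472/15, m_2 = -392/15, m_3 = 556/15.

-26.1333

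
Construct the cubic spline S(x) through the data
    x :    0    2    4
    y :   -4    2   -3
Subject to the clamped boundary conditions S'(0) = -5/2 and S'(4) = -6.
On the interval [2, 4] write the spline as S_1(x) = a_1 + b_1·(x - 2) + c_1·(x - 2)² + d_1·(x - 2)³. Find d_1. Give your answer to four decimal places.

0.3750

Write M_i for S''(x_i). With h_i = 2, 2 and divided differences Δ_i = 3, -5/2, the continuity of S' gives the tridiagonal system
  2·M_0 + 8·M_1 + 2·M_2 = 6(Δ_1 - Δ_0) = -33
Clamped end conditions give two more equations: 2h_0·M_0 + h_0·M_1 = 6(Δ_0 - S'(0)) = 33 and h_1·M_1 + 2h_1·M_2 = 6(S'(4) - Δ_1) = -21.
Hence M_0 = 23/2, M_1 = -13/2, M_2 = -2.
On [2, 4], with S_1(x) = a_1 + b_1·(x - 2) + c_1·(x - 2)² + d_1·(x - 2)³: c_1 = M_1/2 = -13/4, d_1 = (M_2 - M_1)/(6h_1) = 3/8, b_1 = Δ_1 - h_1(2M_1 + M_2)/6 = 5/2.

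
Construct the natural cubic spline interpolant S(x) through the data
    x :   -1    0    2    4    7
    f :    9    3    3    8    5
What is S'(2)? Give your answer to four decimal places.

Put M_i = S'' at the i-th knot. Here h = (1, 2, 2, 3) and Δ = (-6, 0, 5/2, -1), so the interior equations h_(i-1)·M_(i-1) + 2(h_(i-1)+h_i)·M_i + h_i·M_(i+1) = 6(Δ_i − Δ_(i-1)) read
  1·M_0 + 6·M_1 + 2·M_2 = 6(Δ_1 - Δ_0) = 36
  2·M_1 + 8·M_2 + 2·M_3 = 6(Δ_2 - Δ_1) = 15
  2·M_2 + 10·M_3 + 3·M_4 = 6(Δ_3 - Δ_2) = -21
Natural end conditions: M_0 = M_4 = 0.
Solving the tridiagonal system: M_0 = 0, M_1 = 147/26, M_2 = 27/26, M_3 = -30/13, M_4 = 0.
On [2, 4], S'(x) = b_2 + 2c_2·(x - 2) + 3d_2·(x - 2)² with b_2 = Δ_2 - h_2(2M_2 + M_3)/6 = 67/26, c_2 = M_2/2 = 27/52, d_2 = (M_3 - M_2)/(6h_2) = -29/104. So S'(2) = 67/26.

2.5769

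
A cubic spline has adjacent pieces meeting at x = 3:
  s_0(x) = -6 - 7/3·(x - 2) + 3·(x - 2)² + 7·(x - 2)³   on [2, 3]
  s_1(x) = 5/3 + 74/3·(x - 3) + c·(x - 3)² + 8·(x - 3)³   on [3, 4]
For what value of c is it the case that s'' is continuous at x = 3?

s_0''(x) = 6 + 42·(x - 2), so s_0''(3) = 48. On the right, s_1''(3) = 2c, so c = 24.

24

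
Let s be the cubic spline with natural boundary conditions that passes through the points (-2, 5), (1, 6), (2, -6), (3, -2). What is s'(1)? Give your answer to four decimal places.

-12.3118

Put σ_i = s'' at the i-th knot. Here h = (3, 1, 1) and Δ = (1/3, -12, 4), so the interior equations h_(i-1)·σ_(i-1) + 2(h_(i-1)+h_i)·σ_i + h_i·σ_(i+1) = 6(Δ_i − Δ_(i-1)) read
  3·σ_0 + 8·σ_1 + 1·σ_2 = 6(Δ_1 - Δ_0) = -74
  1·σ_1 + 4·σ_2 + 1·σ_3 = 6(Δ_2 - Δ_1) = 96
Natural end conditions: σ_0 = σ_3 = 0.
Hence σ_0 = 0, σ_1 = -392/31, σ_2 = 842/31, σ_3 = 0.
On [1, 2], s'(x) = b_1 + 2c_1·(x - 1) + 3d_1·(x - 1)² with b_1 = Δ_1 - h_1(2σ_1 + σ_2)/6 = -1145/93, c_1 = σ_1/2 = -196/31, d_1 = (σ_2 - σ_1)/(6h_1) = 617/93. So s'(1) = -1145/93.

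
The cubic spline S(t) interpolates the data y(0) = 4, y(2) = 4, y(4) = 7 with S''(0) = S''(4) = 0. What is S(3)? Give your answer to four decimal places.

5.2188

Let M_i = S''(x_i). Step sizes h_i = 2, 2; slopes of the chords Δ_i = (y_(i+1) - y_i)/h_i = 0, 3/2.
  2·M_0 + 8·M_1 + 2·M_2 = 6(Δ_1 - Δ_0) = 9
Natural end conditions: M_0 = M_2 = 0.
Forward elimination and back-substitution give M_0 = 0, M_1 = 9/8, M_2 = 0.
On [2, 4], S(t) = 4 + 3/4·(t - 2) + 9/16·(t - 2)² - 3/32·(t - 2)³.
With (t - 2) = 1: S(3) = 167/32.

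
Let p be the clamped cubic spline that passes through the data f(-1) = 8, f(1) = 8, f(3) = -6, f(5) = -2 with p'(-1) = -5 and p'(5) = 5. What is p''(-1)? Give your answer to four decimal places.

12.9333

With σ_i denoting the second derivative at x_i, h_i = 2, 2, 2, and Δ_i = (y_(i+1) − y_i)/h_i = 0, -7, 2:
  2·σ_0 + 8·σ_1 + 2·σ_2 = 6(Δ_1 - Δ_0) = -42
  2·σ_1 + 8·σ_2 + 2·σ_3 = 6(Δ_2 - Δ_1) = 54
Clamped end conditions give two more equations: 2h_0·σ_0 + h_0·σ_1 = 6(Δ_0 - p'(-1)) = 30 and h_2·σ_2 + 2h_2·σ_3 = 6(p'(5) - Δ_2) = 18.
Hence σ_0 = 194/15, σ_1 = -163/15, σ_2 = 143/15, σ_3 = -4/15.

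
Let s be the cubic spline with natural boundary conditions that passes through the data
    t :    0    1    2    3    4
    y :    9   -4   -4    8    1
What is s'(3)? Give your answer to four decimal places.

4.4286

Write M_i for s''(x_i). With h_i = 1, 1, 1, 1 and divided differences Δ_i = -13, 0, 12, -7, the continuity of s' gives the tridiagonal system
  1·M_0 + 4·M_1 + 1·M_2 = 6(Δ_1 - Δ_0) = 78
  1·M_1 + 4·M_2 + 1·M_3 = 6(Δ_2 - Δ_1) = 72
  1·M_2 + 4·M_3 + 1·M_4 = 6(Δ_3 - Δ_2) = -114
Natural end conditions: M_0 = M_4 = 0.
Solving the tridiagonal system: M_0 = 0, M_1 = 96/7, M_2 = 162/7, M_3 = -240/7, M_4 = 0.
On [3, 4], s'(t) = b_3 + 2c_3·(t - 3) + 3d_3·(t - 3)² with b_3 = Δ_3 - h_3(2M_3 + M_4)/6 = 31/7, c_3 = M_3/2 = -120/7, d_3 = (M_4 - M_3)/(6h_3) = 40/7. So s'(3) = 31/7.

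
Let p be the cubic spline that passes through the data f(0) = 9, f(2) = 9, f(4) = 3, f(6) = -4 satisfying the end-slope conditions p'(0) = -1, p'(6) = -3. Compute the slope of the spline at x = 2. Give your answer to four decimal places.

Write M_i for p''(x_i). With h_i = 2, 2, 2 and divided differences Δ_i = 0, -3, -7/2, the continuity of p' gives the tridiagonal system
  2·M_0 + 8·M_1 + 2·M_2 = 6(Δ_1 - Δ_0) = -18
  2·M_1 + 8·M_2 + 2·M_3 = 6(Δ_2 - Δ_1) = -3
Clamped end conditions give two more equations: 2h_0·M_0 + h_0·M_1 = 6(Δ_0 - p'(0)) = 6 and h_2·M_2 + 2h_2·M_3 = 6(p'(6) - Δ_2) = 3.
Solving the tridiagonal system: M_0 = 91/30, M_1 = -46/15, M_2 = 7/30, M_3 = 19/30.
On [2, 4], p'(x) = b_1 + 2c_1·(x - 2) + 3d_1·(x - 2)² with b_1 = Δ_1 - h_1(2M_1 + M_2)/6 = -31/30, c_1 = M_1/2 = -23/15, d_1 = (M_2 - M_1)/(6h_1) = 11/40. So p'(2) = -31/30.

-1.0333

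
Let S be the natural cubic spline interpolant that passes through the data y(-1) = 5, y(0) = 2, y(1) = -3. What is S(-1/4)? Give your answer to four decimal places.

2.9141

Put σ_i = S'' at the i-th knot. Here h = (1, 1) and Δ = (-3, -5), so the interior equations h_(i-1)·σ_(i-1) + 2(h_(i-1)+h_i)·σ_i + h_i·σ_(i+1) = 6(Δ_i − Δ_(i-1)) read
  1·σ_0 + 4·σ_1 + 1·σ_2 = 6(Δ_1 - Δ_0) = -12
Natural end conditions: σ_0 = σ_2 = 0.
Forward elimination and back-substitution give σ_0 = 0, σ_1 = -3, σ_2 = 0.
On [-1, 0], S(t) = 5 - 5/2·(t + 1) + 0·(t + 1)² - 1/2·(t + 1)³.
With (t + 1) = 3/4: S(-1/4) = 373/128.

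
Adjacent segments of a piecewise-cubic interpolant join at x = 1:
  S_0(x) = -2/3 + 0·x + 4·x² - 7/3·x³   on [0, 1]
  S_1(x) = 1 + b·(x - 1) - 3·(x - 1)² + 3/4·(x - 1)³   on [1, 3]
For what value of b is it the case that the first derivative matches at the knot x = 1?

1

S_0'(x) = 0 + 8·x - 7·x², so S_0'(1) = 1. On the right, S_1'(1) = b, so b = 1.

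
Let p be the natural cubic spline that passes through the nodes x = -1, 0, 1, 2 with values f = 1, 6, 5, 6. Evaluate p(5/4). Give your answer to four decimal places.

With σ_i denoting the second derivative at x_i, h_i = 1, 1, 1, and Δ_i = (y_(i+1) − y_i)/h_i = 5, -1, 1:
  1·σ_0 + 4·σ_1 + 1·σ_2 = 6(Δ_1 - Δ_0) = -36
  1·σ_1 + 4·σ_2 + 1·σ_3 = 6(Δ_2 - Δ_1) = 12
Natural end conditions: σ_0 = σ_3 = 0.
Hence σ_0 = 0, σ_1 = -52/5, σ_2 = 28/5, σ_3 = 0.
On [1, 2], p(x) = 5 - 13/15·(x - 1) + 14/5·(x - 1)² - 14/15·(x - 1)³.
With (x - 1) = 1/4: p(5/4) = 791/160.

4.9438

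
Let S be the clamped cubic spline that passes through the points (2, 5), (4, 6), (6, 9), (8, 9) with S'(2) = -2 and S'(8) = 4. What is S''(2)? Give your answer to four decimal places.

3.4000

Write M_i for S''(x_i). With h_i = 2, 2, 2 and divided differences Δ_i = 1/2, 3/2, 0, the continuity of S' gives the tridiagonal system
  2·M_0 + 8·M_1 + 2·M_2 = 6(Δ_1 - Δ_0) = 6
  2·M_1 + 8·M_2 + 2·M_3 = 6(Δ_2 - Δ_1) = -9
Clamped end conditions give two more equations: 2h_0·M_0 + h_0·M_1 = 6(Δ_0 - S'(2)) = 15 and h_2·M_2 + 2h_2·M_3 = 6(S'(8) - Δ_2) = 24.
Solving: M_0 = 17/5, M_1 = 7/10, M_2 = -16/5, M_3 = 38/5.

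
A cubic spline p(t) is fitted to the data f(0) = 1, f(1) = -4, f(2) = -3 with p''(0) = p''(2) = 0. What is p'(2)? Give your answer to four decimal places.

2.5000

Let M_i = p''(x_i). Step sizes h_i = 1, 1; slopes of the chords Δ_i = (y_(i+1) - y_i)/h_i = -5, 1.
  1·M_0 + 4·M_1 + 1·M_2 = 6(Δ_1 - Δ_0) = 36
Natural end conditions: M_0 = M_2 = 0.
Forward elimination and back-substitution give M_0 = 0, M_1 = 9, M_2 = 0.
On [1, 2], p'(t) = b_1 + 2c_1·(t - 1) + 3d_1·(t - 1)² with b_1 = Δ_1 - h_1(2M_1 + M_2)/6 = -2, c_1 = M_1/2 = 9/2, d_1 = (M_2 - M_1)/(6h_1) = -3/2. So p'(2) = 5/2.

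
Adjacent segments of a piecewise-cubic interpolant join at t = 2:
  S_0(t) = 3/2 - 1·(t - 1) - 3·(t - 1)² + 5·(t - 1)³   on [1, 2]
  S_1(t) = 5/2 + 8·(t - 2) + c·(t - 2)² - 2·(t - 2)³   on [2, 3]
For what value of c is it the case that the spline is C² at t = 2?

12

S_0''(t) = -6 + 30·(t - 1), so S_0''(2) = 24. On the right, S_1''(2) = 2c, so c = 12.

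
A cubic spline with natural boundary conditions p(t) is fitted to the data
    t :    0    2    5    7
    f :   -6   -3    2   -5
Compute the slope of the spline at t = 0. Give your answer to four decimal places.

1.1227

Let M_i = p''(x_i). Step sizes h_i = 2, 3, 2; slopes of the chords Δ_i = (y_(i+1) - y_i)/h_i = 3/2, 5/3, -7/2.
  2·M_0 + 10·M_1 + 3·M_2 = 6(Δ_1 - Δ_0) = 1
  3·M_1 + 10·M_2 + 2·M_3 = 6(Δ_2 - Δ_1) = -31
Natural end conditions: M_0 = M_3 = 0.
Forward elimination and back-substitution give M_0 = 0, M_1 = 103/91, M_2 = -313/91, M_3 = 0.
On [0, 2], p'(t) = b_0 + 2c_0·t + 3d_0·t² with b_0 = Δ_0 - h_0(2M_0 + M_1)/6 = 613/546, c_0 = M_0/2 = 0, d_0 = (M_1 - M_0)/(6h_0) = 103/1092. So p'(0) = 613/546.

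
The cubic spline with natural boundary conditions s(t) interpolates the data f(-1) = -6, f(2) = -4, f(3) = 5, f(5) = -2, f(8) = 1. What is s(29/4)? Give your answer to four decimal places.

-1.8120

Put σ_i = s'' at the i-th knot. Here h = (3, 1, 2, 3) and Δ = (2/3, 9, -7/2, 1), so the interior equations h_(i-1)·σ_(i-1) + 2(h_(i-1)+h_i)·σ_i + h_i·σ_(i+1) = 6(Δ_i − Δ_(i-1)) read
  3·σ_0 + 8·σ_1 + 1·σ_2 = 6(Δ_1 - Δ_0) = 50
  1·σ_1 + 6·σ_2 + 2·σ_3 = 6(Δ_2 - Δ_1) = -75
  2·σ_2 + 10·σ_3 + 3·σ_4 = 6(Δ_3 - Δ_2) = 27
Natural end conditions: σ_0 = σ_4 = 0.
Hence σ_0 = 0, σ_1 = 1802/219, σ_2 = -3466/219, σ_3 = 2569/438, σ_4 = 0.
On [5, 8], s(t) = -2 - 2131/438·(t - 5) + 2569/876·(t - 5)² - 2569/7884·(t - 5)³.
With (t - 5) = 9/4: s(29/4) = -33863/18688.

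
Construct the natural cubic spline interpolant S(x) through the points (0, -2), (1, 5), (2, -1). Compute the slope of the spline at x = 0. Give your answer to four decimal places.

Put M_i = S'' at the i-th knot. Here h = (1, 1) and Δ = (7, -6), so the interior equations h_(i-1)·M_(i-1) + 2(h_(i-1)+h_i)·M_i + h_i·M_(i+1) = 6(Δ_i − Δ_(i-1)) read
  1·M_0 + 4·M_1 + 1·M_2 = 6(Δ_1 - Δ_0) = -78
Natural end conditions: M_0 = M_2 = 0.
Solving the tridiagonal system: M_0 = 0, M_1 = -39/2, M_2 = 0.
On [0, 1], S'(x) = b_0 + 2c_0·x + 3d_0·x² with b_0 = Δ_0 - h_0(2M_0 + M_1)/6 = 41/4, c_0 = M_0/2 = 0, d_0 = (M_1 - M_0)/(6h_0) = -13/4. So S'(0) = 41/4.

10.2500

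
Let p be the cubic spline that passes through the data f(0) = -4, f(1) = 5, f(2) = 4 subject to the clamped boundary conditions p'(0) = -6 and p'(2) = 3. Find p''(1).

-39

Let σ_i = p''(x_i). Step sizes h_i = 1, 1; slopes of the chords Δ_i = (y_(i+1) - y_i)/h_i = 9, -1.
  1·σ_0 + 4·σ_1 + 1·σ_2 = 6(Δ_1 - Δ_0) = -60
Clamped end conditions give two more equations: 2h_0·σ_0 + h_0·σ_1 = 6(Δ_0 - p'(0)) = 90 and h_1·σ_1 + 2h_1·σ_2 = 6(p'(2) - Δ_1) = 24.
Forward elimination and back-substitution give σ_0 = 129/2, σ_1 = -39, σ_2 = 63/2.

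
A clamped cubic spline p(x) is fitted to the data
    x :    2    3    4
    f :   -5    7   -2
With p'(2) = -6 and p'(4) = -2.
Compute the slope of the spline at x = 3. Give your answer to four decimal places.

With m_i denoting the second derivative at x_i, h_i = 1, 1, and Δ_i = (y_(i+1) − y_i)/h_i = 12, -9:
  1·m_0 + 4·m_1 + 1·m_2 = 6(Δ_1 - Δ_0) = -126
Clamped end conditions give two more equations: 2h_0·m_0 + h_0·m_1 = 6(Δ_0 - p'(2)) = 108 and h_1·m_1 + 2h_1·m_2 = 6(p'(4) - Δ_1) = 42.
Forward elimination and back-substitution give m_0 = 175/2, m_1 = -67, m_2 = 109/2.
On [3, 4], p'(x) = b_1 + 2c_1·(x - 3) + 3d_1·(x - 3)² with b_1 = Δ_1 - h_1(2m_1 + m_2)/6 = 17/4, c_1 = m_1/2 = -67/2, d_1 = (m_2 - m_1)/(6h_1) = 81/4. So p'(3) = 17/4.

4.2500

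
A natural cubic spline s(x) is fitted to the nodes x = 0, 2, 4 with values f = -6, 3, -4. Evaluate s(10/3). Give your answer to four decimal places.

-0.4815

Put M_i = s'' at the i-th knot. Here h = (2, 2) and Δ = (9/2, -7/2), so the interior equations h_(i-1)·M_(i-1) + 2(h_(i-1)+h_i)·M_i + h_i·M_(i+1) = 6(Δ_i − Δ_(i-1)) read
  2·M_0 + 8·M_1 + 2·M_2 = 6(Δ_1 - Δ_0) = -48
Natural end conditions: M_0 = M_2 = 0.
Hence M_0 = 0, M_1 = -6, M_2 = 0.
On [2, 4], s(x) = 3 + 1/2·(x - 2) - 3·(x - 2)² + 1/2·(x - 2)³.
With (x - 2) = 4/3: s(10/3) = -13/27.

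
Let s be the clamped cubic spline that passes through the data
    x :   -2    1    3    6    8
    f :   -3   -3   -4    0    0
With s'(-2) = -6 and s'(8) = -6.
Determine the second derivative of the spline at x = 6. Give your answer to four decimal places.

0.6184

With M_i denoting the second derivative at x_i, h_i = 3, 2, 3, 2, and Δ_i = (y_(i+1) − y_i)/h_i = 0, -1/2, 4/3, 0:
  3·M_0 + 10·M_1 + 2·M_2 = 6(Δ_1 - Δ_0) = -3
  2·M_1 + 10·M_2 + 3·M_3 = 6(Δ_2 - Δ_1) = 11
  3·M_2 + 10·M_3 + 2·M_4 = 6(Δ_3 - Δ_2) = -8
Clamped end conditions give two more equations: 2h_0·M_0 + h_0·M_1 = 6(Δ_0 - s'(-2)) = 36 and h_3·M_3 + 2h_3·M_4 = 6(s'(8) - Δ_3) = -36.
Hence M_0 = 3223/435, M_1 = -1226/435, M_2 = 643/435, M_3 = 269/435, M_4 = -8099/870.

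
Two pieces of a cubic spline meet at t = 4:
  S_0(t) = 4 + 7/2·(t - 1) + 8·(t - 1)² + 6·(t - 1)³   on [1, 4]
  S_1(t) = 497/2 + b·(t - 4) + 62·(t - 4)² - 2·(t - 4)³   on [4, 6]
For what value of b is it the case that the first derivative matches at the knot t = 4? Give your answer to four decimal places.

213.5000

S_0'(t) = 7/2 + 16·(t - 1) + 18·(t - 1)², so S_0'(4) = 427/2. On the right, S_1'(4) = b, so b = 427/2.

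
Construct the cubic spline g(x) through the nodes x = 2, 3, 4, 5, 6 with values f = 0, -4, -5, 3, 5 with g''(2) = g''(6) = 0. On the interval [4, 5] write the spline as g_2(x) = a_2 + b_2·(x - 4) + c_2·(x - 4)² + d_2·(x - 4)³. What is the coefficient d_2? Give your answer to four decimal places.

-4.9821

Let M_i = g''(x_i). Step sizes h_i = 1, 1, 1, 1; slopes of the chords Δ_i = (y_(i+1) - y_i)/h_i = -4, -1, 8, 2.
  1·M_0 + 4·M_1 + 1·M_2 = 6(Δ_1 - Δ_0) = 18
  1·M_1 + 4·M_2 + 1·M_3 = 6(Δ_2 - Δ_1) = 54
  1·M_2 + 4·M_3 + 1·M_4 = 6(Δ_3 - Δ_2) = -36
Natural end conditions: M_0 = M_4 = 0.
Solving: M_0 = 0, M_1 = 9/28, M_2 = 117/7, M_3 = -369/28, M_4 = 0.
On [4, 5], with g_2(x) = a_2 + b_2·(x - 4) + c_2·(x - 4)² + d_2·(x - 4)³: c_2 = M_2/2 = 117/14, d_2 = (M_3 - M_2)/(6h_2) = -279/56, b_2 = Δ_2 - h_2(2M_2 + M_3)/6 = 37/8.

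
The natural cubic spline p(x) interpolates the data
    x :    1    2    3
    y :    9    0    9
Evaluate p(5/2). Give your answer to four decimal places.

2.8125

Write m_i for p''(x_i). With h_i = 1, 1 and divided differences Δ_i = -9, 9, the continuity of p' gives the tridiagonal system
  1·m_0 + 4·m_1 + 1·m_2 = 6(Δ_1 - Δ_0) = 108
Natural end conditions: m_0 = m_2 = 0.
Hence m_0 = 0, m_1 = 27, m_2 = 0.
On [2, 3], p(x) = 0 + 0·(x - 2) + 27/2·(x - 2)² - 9/2·(x - 2)³.
With (x - 2) = 1/2: p(5/2) = 45/16.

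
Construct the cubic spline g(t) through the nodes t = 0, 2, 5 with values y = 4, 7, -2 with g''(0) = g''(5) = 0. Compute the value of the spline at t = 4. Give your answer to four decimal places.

2.2000

Let m_i = g''(x_i). Step sizes h_i = 2, 3; slopes of the chords Δ_i = (y_(i+1) - y_i)/h_i = 3/2, -3.
  2·m_0 + 10·m_1 + 3·m_2 = 6(Δ_1 - Δ_0) = -27
Natural end conditions: m_0 = m_2 = 0.
Solving the tridiagonal system: m_0 = 0, m_1 = -27/10, m_2 = 0.
On [2, 5], g(t) = 7 - 3/10·(t - 2) - 27/20·(t - 2)² + 3/20·(t - 2)³.
With (t - 2) = 2: g(4) = 11/5.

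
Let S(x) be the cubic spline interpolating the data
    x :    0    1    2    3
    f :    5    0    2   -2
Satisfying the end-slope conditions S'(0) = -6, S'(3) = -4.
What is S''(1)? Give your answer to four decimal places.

15.3333

Let σ_i = S''(x_i). Step sizes h_i = 1, 1, 1; slopes of the chords Δ_i = (y_(i+1) - y_i)/h_i = -5, 2, -4.
  1·σ_0 + 4·σ_1 + 1·σ_2 = 6(Δ_1 - Δ_0) = 42
  1·σ_1 + 4·σ_2 + 1·σ_3 = 6(Δ_2 - Δ_1) = -36
Clamped end conditions give two more equations: 2h_0·σ_0 + h_0·σ_1 = 6(Δ_0 - S'(0)) = 6 and h_2·σ_2 + 2h_2·σ_3 = 6(S'(3) - Δ_2) = 0.
Solving the tridiagonal system: σ_0 = -14/3, σ_1 = 46/3, σ_2 = -44/3, σ_3 = 22/3.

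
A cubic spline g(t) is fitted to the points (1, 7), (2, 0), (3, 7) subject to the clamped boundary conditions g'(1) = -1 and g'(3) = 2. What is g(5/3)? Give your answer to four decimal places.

Write M_i for g''(x_i). With h_i = 1, 1 and divided differences Δ_i = -7, 7, the continuity of g' gives the tridiagonal system
  1·M_0 + 4·M_1 + 1·M_2 = 6(Δ_1 - Δ_0) = 84
Clamped end conditions give two more equations: 2h_0·M_0 + h_0·M_1 = 6(Δ_0 - g'(1)) = -36 and h_1·M_1 + 2h_1·M_2 = 6(g'(3) - Δ_1) = -30.
Solving: M_0 = -75/2, M_1 = 39, M_2 = -69/2.
On [1, 2], g(t) = 7 - 1·(t - 1) - 75/4·(t - 1)² + 51/4·(t - 1)³.
With (t - 1) = 2/3: g(5/3) = 16/9.

1.7778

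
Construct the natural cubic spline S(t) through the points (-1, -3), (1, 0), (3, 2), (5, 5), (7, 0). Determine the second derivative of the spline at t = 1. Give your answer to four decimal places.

-0.7232

With M_i denoting the second derivative at x_i, h_i = 2, 2, 2, 2, and Δ_i = (y_(i+1) − y_i)/h_i = 3/2, 1, 3/2, -5/2:
  2·M_0 + 8·M_1 + 2·M_2 = 6(Δ_1 - Δ_0) = -3
  2·M_1 + 8·M_2 + 2·M_3 = 6(Δ_2 - Δ_1) = 3
  2·M_2 + 8·M_3 + 2·M_4 = 6(Δ_3 - Δ_2) = -24
Natural end conditions: M_0 = M_4 = 0.
Solving the tridiagonal system: M_0 = 0, M_1 = -81/112, M_2 = 39/28, M_3 = -375/112, M_4 = 0.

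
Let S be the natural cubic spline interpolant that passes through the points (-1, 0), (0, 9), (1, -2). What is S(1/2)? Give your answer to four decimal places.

5.3750

Put σ_i = S'' at the i-th knot. Here h = (1, 1) and Δ = (9, -11), so the interior equations h_(i-1)·σ_(i-1) + 2(h_(i-1)+h_i)·σ_i + h_i·σ_(i+1) = 6(Δ_i − Δ_(i-1)) read
  1·σ_0 + 4·σ_1 + 1·σ_2 = 6(Δ_1 - Δ_0) = -120
Natural end conditions: σ_0 = σ_2 = 0.
Hence σ_0 = 0, σ_1 = -30, σ_2 = 0.
On [0, 1], S(x) = 9 - 1·x - 15·x² + 5·x³.
With x = 1/2: S(1/2) = 43/8.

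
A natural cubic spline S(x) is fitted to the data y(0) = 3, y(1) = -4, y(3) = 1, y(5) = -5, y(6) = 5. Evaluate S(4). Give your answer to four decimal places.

-3.3000

With σ_i denoting the second derivative at x_i, h_i = 1, 2, 2, 1, and Δ_i = (y_(i+1) − y_i)/h_i = -7, 5/2, -3, 10:
  1·σ_0 + 6·σ_1 + 2·σ_2 = 6(Δ_1 - Δ_0) = 57
  2·σ_1 + 8·σ_2 + 2·σ_3 = 6(Δ_2 - Δ_1) = -33
  2·σ_2 + 6·σ_3 + 1·σ_4 = 6(Δ_3 - Δ_2) = 78
Natural end conditions: σ_0 = σ_4 = 0.
Solving the tridiagonal system: σ_0 = 0, σ_1 = 67/5, σ_2 = -117/10, σ_3 = 169/10, σ_4 = 0.
On [3, 5], S(x) = 1 - 5/6·(x - 3) - 117/20·(x - 3)² + 143/60·(x - 3)³.
With (x - 3) = 1: S(4) = -33/10.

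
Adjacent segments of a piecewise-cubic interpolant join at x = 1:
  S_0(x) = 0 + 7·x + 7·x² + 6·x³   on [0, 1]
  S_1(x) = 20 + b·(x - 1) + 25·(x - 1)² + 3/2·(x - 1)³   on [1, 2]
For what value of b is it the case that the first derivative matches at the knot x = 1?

S_0'(x) = 7 + 14·x + 18·x², so S_0'(1) = 39. On the right, S_1'(1) = b, so b = 39.

39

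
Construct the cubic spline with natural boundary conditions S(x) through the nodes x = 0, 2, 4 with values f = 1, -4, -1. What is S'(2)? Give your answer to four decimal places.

Write M_i for S''(x_i). With h_i = 2, 2 and divided differences Δ_i = -5/2, 3/2, the continuity of S' gives the tridiagonal system
  2·M_0 + 8·M_1 + 2·M_2 = 6(Δ_1 - Δ_0) = 24
Natural end conditions: M_0 = M_2 = 0.
Solving: M_0 = 0, M_1 = 3, M_2 = 0.
On [2, 4], S'(x) = b_1 + 2c_1·(x - 2) + 3d_1·(x - 2)² with b_1 = Δ_1 - h_1(2M_1 + M_2)/6 = -1/2, c_1 = M_1/2 = 3/2, d_1 = (M_2 - M_1)/(6h_1) = -1/4. So S'(2) = -1/2.

-0.5000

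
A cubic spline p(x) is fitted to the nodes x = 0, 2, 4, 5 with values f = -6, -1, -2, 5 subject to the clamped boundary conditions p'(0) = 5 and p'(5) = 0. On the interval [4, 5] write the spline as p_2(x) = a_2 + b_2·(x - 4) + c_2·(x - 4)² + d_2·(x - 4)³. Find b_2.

Let M_i = p''(x_i). Step sizes h_i = 2, 2, 1; slopes of the chords Δ_i = (y_(i+1) - y_i)/h_i = 5/2, -1/2, 7.
  2·M_0 + 8·M_1 + 2·M_2 = 6(Δ_1 - Δ_0) = -18
  2·M_1 + 6·M_2 + 1·M_3 = 6(Δ_2 - Δ_1) = 45
Clamped end conditions give two more equations: 2h_0·M_0 + h_0·M_1 = 6(Δ_0 - p'(0)) = -15 and h_2·M_2 + 2h_2·M_3 = 6(p'(5) - Δ_2) = -42.
Solving the tridiagonal system: M_0 = -1, M_1 = -11/2, M_2 = 14, M_3 = -28.
On [4, 5], with p_2(x) = a_2 + b_2·(x - 4) + c_2·(x - 4)² + d_2·(x - 4)³: c_2 = M_2/2 = 7, d_2 = (M_3 - M_2)/(6h_2) = -7, b_2 = Δ_2 - h_2(2M_2 + M_3)/6 = 7.

7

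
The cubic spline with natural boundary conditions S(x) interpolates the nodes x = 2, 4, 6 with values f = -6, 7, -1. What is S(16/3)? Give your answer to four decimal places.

Write M_i for S''(x_i). With h_i = 2, 2 and divided differences Δ_i = 13/2, -4, the continuity of S' gives the tridiagonal system
  2·M_0 + 8·M_1 + 2·M_2 = 6(Δ_1 - Δ_0) = -63
Natural end conditions: M_0 = M_2 = 0.
Hence M_0 = 0, M_1 = -63/8, M_2 = 0.
On [4, 6], S(x) = 7 + 5/4·(x - 4) - 63/16·(x - 4)² + 21/32·(x - 4)³.
With (x - 4) = 4/3: S(16/3) = 29/9.

3.2222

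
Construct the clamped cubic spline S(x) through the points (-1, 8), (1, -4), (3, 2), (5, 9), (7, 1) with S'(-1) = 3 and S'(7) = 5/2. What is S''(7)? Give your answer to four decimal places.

Let M_i = S''(x_i). Step sizes h_i = 2, 2, 2, 2; slopes of the chords Δ_i = (y_(i+1) - y_i)/h_i = -6, 3, 7/2, -4.
  2·M_0 + 8·M_1 + 2·M_2 = 6(Δ_1 - Δ_0) = 54
  2·M_1 + 8·M_2 + 2·M_3 = 6(Δ_2 - Δ_1) = 3
  2·M_2 + 8·M_3 + 2·M_4 = 6(Δ_3 - Δ_2) = -45
Clamped end conditions give two more equations: 2h_0·M_0 + h_0·M_1 = 6(Δ_0 - S'(-1)) = -54 and h_3·M_3 + 2h_3·M_4 = 6(S'(7) - Δ_3) = 39.
Hence M_0 = -541/28, M_1 = 163/14, M_2 = -1/4, M_3 = -64/7, M_4 = 401/28.

14.3214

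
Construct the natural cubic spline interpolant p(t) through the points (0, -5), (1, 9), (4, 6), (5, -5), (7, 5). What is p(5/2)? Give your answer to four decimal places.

Write m_i for p''(x_i). With h_i = 1, 3, 1, 2 and divided differences Δ_i = 14, -1, -11, 5, the continuity of p' gives the tridiagonal system
  1·m_0 + 8·m_1 + 3·m_2 = 6(Δ_1 - Δ_0) = -90
  3·m_1 + 8·m_2 + 1·m_3 = 6(Δ_2 - Δ_1) = -60
  1·m_2 + 6·m_3 + 2·m_4 = 6(Δ_3 - Δ_2) = 96
Natural end conditions: m_0 = m_4 = 0.
Solving: m_0 = 0, m_1 = -1431/161, m_2 = -1014/161, m_3 = 2745/161, m_4 = 0.
On [1, 4], p(t) = 9 + 1777/161·(t - 1) - 1431/322·(t - 1)² + 139/966·(t - 1)³.
With (t - 1) = 3/2: p(5/2) = 41325/2576.

16.0423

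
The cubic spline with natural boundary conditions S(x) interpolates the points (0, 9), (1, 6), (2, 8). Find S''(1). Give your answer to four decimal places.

7.5000

Put m_i = S'' at the i-th knot. Here h = (1, 1) and Δ = (-3, 2), so the interior equations h_(i-1)·m_(i-1) + 2(h_(i-1)+h_i)·m_i + h_i·m_(i+1) = 6(Δ_i − Δ_(i-1)) read
  1·m_0 + 4·m_1 + 1·m_2 = 6(Δ_1 - Δ_0) = 30
Natural end conditions: m_0 = m_2 = 0.
Solving the tridiagonal system: m_0 = 0, m_1 = 15/2, m_2 = 0.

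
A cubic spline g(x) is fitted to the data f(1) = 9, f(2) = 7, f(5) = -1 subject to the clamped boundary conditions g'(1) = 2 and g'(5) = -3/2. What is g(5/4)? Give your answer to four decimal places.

9.1475

Let σ_i = g''(x_i). Step sizes h_i = 1, 3; slopes of the chords Δ_i = (y_(i+1) - y_i)/h_i = -2, -8/3.
  1·σ_0 + 8·σ_1 + 3·σ_2 = 6(Δ_1 - Δ_0) = -4
Clamped end conditions give two more equations: 2h_0·σ_0 + h_0·σ_1 = 6(Δ_0 - g'(1)) = -24 and h_1·σ_1 + 2h_1·σ_2 = 6(g'(5) - Δ_1) = 7.
Solving: σ_0 = -99/8, σ_1 = 3/4, σ_2 = 19/24.
On [1, 2], g(x) = 9 + 2·(x - 1) - 99/16·(x - 1)² + 35/16·(x - 1)³.
With (x - 1) = 1/4: g(5/4) = 9367/1024.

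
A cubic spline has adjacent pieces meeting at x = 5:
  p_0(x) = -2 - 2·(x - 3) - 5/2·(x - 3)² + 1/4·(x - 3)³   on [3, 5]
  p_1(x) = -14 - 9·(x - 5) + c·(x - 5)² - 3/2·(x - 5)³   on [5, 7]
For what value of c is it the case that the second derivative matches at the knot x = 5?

-1

p_0''(x) = -5 + 3/2·(x - 3), so p_0''(5) = -2. On the right, p_1''(5) = 2c, so c = -1.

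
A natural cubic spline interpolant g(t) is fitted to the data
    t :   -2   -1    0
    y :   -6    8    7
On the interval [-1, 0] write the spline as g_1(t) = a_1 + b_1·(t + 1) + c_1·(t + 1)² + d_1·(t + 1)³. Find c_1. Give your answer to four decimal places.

-11.2500

Let m_i = g''(x_i). Step sizes h_i = 1, 1; slopes of the chords Δ_i = (y_(i+1) - y_i)/h_i = 14, -1.
  1·m_0 + 4·m_1 + 1·m_2 = 6(Δ_1 - Δ_0) = -90
Natural end conditions: m_0 = m_2 = 0.
Solving: m_0 = 0, m_1 = -45/2, m_2 = 0.
On [-1, 0], with g_1(t) = a_1 + b_1·(t + 1) + c_1·(t + 1)² + d_1·(t + 1)³: c_1 = m_1/2 = -45/4, d_1 = (m_2 - m_1)/(6h_1) = 15/4, b_1 = Δ_1 - h_1(2m_1 + m_2)/6 = 13/2.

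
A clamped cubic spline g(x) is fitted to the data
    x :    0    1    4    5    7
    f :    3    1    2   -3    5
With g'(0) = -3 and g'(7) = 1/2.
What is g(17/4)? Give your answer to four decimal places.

Let σ_i = g''(x_i). Step sizes h_i = 1, 3, 1, 2; slopes of the chords Δ_i = (y_(i+1) - y_i)/h_i = -2, 1/3, -5, 4.
  1·σ_0 + 8·σ_1 + 3·σ_2 = 6(Δ_1 - Δ_0) = 14
  3·σ_1 + 8·σ_2 + 1·σ_3 = 6(Δ_2 - Δ_1) = -32
  1·σ_2 + 6·σ_3 + 2·σ_4 = 6(Δ_3 - Δ_2) = 54
Clamped end conditions give two more equations: 2h_0·σ_0 + h_0·σ_1 = 6(Δ_0 - g'(0)) = 6 and h_3·σ_3 + 2h_3·σ_4 = 6(g'(7) - Δ_3) = -21.
Forward elimination and back-substitution give σ_0 = 17/22, σ_1 = 49/11, σ_2 = -493/66, σ_3 = 475/33, σ_4 = -1643/132.
On [4, 5], g(x) = 2 - 54/11·(x - 4) - 493/132·(x - 4)² + 481/132·(x - 4)³.
With (x - 4) = 1/4: g(17/4) = 1679/2816.

0.5962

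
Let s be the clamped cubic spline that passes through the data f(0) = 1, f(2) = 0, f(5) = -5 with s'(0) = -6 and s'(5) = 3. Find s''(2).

-5

Put m_i = s'' at the i-th knot. Here h = (2, 3) and Δ = (-1/2, -5/3), so the interior equations h_(i-1)·m_(i-1) + 2(h_(i-1)+h_i)·m_i + h_i·m_(i+1) = 6(Δ_i − Δ_(i-1)) read
  2·m_0 + 10·m_1 + 3·m_2 = 6(Δ_1 - Δ_0) = -7
Clamped end conditions give two more equations: 2h_0·m_0 + h_0·m_1 = 6(Δ_0 - s'(0)) = 33 and h_1·m_1 + 2h_1·m_2 = 6(s'(5) - Δ_1) = 28.
Forward elimination and back-substitution give m_0 = 43/4, m_1 = -5, m_2 = 43/6.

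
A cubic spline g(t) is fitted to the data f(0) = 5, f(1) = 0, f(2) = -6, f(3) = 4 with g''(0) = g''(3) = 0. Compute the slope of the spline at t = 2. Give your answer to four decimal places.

1.3333

With M_i denoting the second derivative at x_i, h_i = 1, 1, 1, and Δ_i = (y_(i+1) − y_i)/h_i = -5, -6, 10:
  1·M_0 + 4·M_1 + 1·M_2 = 6(Δ_1 - Δ_0) = -6
  1·M_1 + 4·M_2 + 1·M_3 = 6(Δ_2 - Δ_1) = 96
Natural end conditions: M_0 = M_3 = 0.
Solving: M_0 = 0, M_1 = -8, M_2 = 26, M_3 = 0.
On [2, 3], g'(t) = b_2 + 2c_2·(t - 2) + 3d_2·(t - 2)² with b_2 = Δ_2 - h_2(2M_2 + M_3)/6 = 4/3, c_2 = M_2/2 = 13, d_2 = (M_3 - M_2)/(6h_2) = -13/3. So g'(2) = 4/3.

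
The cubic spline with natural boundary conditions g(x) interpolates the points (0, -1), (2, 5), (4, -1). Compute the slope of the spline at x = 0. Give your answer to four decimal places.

With M_i denoting the second derivative at x_i, h_i = 2, 2, and Δ_i = (y_(i+1) − y_i)/h_i = 3, -3:
  2·M_0 + 8·M_1 + 2·M_2 = 6(Δ_1 - Δ_0) = -36
Natural end conditions: M_0 = M_2 = 0.
Hence M_0 = 0, M_1 = -9/2, M_2 = 0.
On [0, 2], g'(x) = b_0 + 2c_0·x + 3d_0·x² with b_0 = Δ_0 - h_0(2M_0 + M_1)/6 = 9/2, c_0 = M_0/2 = 0, d_0 = (M_1 - M_0)/(6h_0) = -3/8. So g'(0) = 9/2.

4.5000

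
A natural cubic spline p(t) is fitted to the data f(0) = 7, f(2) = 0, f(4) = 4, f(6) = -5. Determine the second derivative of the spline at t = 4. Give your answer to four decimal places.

With M_i denoting the second derivative at x_i, h_i = 2, 2, 2, and Δ_i = (y_(i+1) − y_i)/h_i = -7/2, 2, -9/2:
  2·M_0 + 8·M_1 + 2·M_2 = 6(Δ_1 - Δ_0) = 33
  2·M_1 + 8·M_2 + 2·M_3 = 6(Δ_2 - Δ_1) = -39
Natural end conditions: M_0 = M_3 = 0.
Forward elimination and back-substitution give M_0 = 0, M_1 = 57/10, M_2 = -63/10, M_3 = 0.

-6.3000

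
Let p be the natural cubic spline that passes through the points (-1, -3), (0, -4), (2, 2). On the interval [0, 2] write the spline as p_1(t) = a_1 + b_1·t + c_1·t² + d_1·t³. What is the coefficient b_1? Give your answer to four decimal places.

Write m_i for p''(x_i). With h_i = 1, 2 and divided differences Δ_i = -1, 3, the continuity of p' gives the tridiagonal system
  1·m_0 + 6·m_1 + 2·m_2 = 6(Δ_1 - Δ_0) = 24
Natural end conditions: m_0 = m_2 = 0.
Hence m_0 = 0, m_1 = 4, m_2 = 0.
On [0, 2], with p_1(t) = a_1 + b_1·t + c_1·t² + d_1·t³: c_1 = m_1/2 = 2, d_1 = (m_2 - m_1)/(6h_1) = -1/3, b_1 = Δ_1 - h_1(2m_1 + m_2)/6 = 1/3.

0.3333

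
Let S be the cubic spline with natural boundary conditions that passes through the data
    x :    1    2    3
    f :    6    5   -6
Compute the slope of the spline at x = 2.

-6

With σ_i denoting the second derivative at x_i, h_i = 1, 1, and Δ_i = (y_(i+1) − y_i)/h_i = -1, -11:
  1·σ_0 + 4·σ_1 + 1·σ_2 = 6(Δ_1 - Δ_0) = -60
Natural end conditions: σ_0 = σ_2 = 0.
Hence σ_0 = 0, σ_1 = -15, σ_2 = 0.
On [2, 3], S'(x) = b_1 + 2c_1·(x - 2) + 3d_1·(x - 2)² with b_1 = Δ_1 - h_1(2σ_1 + σ_2)/6 = -6, c_1 = σ_1/2 = -15/2, d_1 = (σ_2 - σ_1)/(6h_1) = 5/2. So S'(2) = -6.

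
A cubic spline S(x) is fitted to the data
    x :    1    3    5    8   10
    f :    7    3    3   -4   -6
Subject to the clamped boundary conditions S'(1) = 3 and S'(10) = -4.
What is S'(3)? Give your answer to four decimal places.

Write M_i for S''(x_i). With h_i = 2, 2, 3, 2 and divided differences Δ_i = -2, 0, -7/3, -1, the continuity of S' gives the tridiagonal system
  2·M_0 + 8·M_1 + 2·M_2 = 6(Δ_1 - Δ_0) = 12
  2·M_1 + 10·M_2 + 3·M_3 = 6(Δ_2 - Δ_1) = -14
  3·M_2 + 10·M_3 + 2·M_4 = 6(Δ_3 - Δ_2) = 8
Clamped end conditions give two more equations: 2h_0·M_0 + h_0·M_1 = 6(Δ_0 - S'(1)) = -30 and h_3·M_3 + 2h_3·M_4 = 6(S'(10) - Δ_3) = -18.
Solving: M_0 = -1751/177, M_1 = 847/177, M_2 = -575/177, M_3 = 526/177, M_4 = -2119/354.
On [3, 5], S'(x) = b_1 + 2c_1·(x - 3) + 3d_1·(x - 3)² with b_1 = Δ_1 - h_1(2M_1 + M_2)/6 = -373/177, c_1 = M_1/2 = 847/354, d_1 = (M_2 - M_1)/(6h_1) = -79/118. So S'(3) = -373/177.

-2.1073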